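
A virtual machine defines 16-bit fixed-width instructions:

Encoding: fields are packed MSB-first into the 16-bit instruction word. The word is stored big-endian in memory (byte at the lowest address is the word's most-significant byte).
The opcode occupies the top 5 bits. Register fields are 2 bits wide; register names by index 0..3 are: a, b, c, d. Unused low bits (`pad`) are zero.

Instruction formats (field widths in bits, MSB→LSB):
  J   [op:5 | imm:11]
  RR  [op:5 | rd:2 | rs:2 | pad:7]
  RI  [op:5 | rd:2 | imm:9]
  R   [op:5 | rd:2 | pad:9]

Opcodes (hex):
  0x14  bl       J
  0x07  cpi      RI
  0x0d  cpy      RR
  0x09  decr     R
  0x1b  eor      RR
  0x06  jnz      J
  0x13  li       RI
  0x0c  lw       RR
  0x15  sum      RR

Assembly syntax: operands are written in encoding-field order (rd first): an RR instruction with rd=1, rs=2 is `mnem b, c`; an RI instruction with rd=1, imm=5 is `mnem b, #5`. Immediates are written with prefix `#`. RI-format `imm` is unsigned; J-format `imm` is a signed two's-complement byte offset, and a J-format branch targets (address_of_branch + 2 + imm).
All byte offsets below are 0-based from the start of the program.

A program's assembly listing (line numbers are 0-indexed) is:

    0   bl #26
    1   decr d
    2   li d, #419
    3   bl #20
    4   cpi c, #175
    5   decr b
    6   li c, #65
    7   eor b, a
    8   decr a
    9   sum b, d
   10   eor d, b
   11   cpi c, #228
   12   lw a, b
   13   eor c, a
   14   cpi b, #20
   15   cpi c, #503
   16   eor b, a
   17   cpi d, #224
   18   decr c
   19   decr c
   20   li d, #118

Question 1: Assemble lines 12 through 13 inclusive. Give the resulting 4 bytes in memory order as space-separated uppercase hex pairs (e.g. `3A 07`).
60 80 DC 00

line 12 (lw): pack op=0xc:5|rd=0:2|rs=1:2|pad=0:7 = 0x6080; big→ 60 80
line 13 (eor): pack op=0x1b:5|rd=2:2|rs=0:2|pad=0:7 = 0xdc00; big→ dc 00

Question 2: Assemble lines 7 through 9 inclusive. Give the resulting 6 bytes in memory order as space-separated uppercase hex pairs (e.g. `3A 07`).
DA 00 48 00 AB 80

L7: eor op=0x1b:5|rd=1:2|rs=0:2|pad=0:7 ⇒ 0xda00 ⇒ big da 00
L8: decr op=0x9:5|rd=0:2|pad=0:9 ⇒ 0x4800 ⇒ big 48 00
L9: sum op=0x15:5|rd=1:2|rs=3:2|pad=0:7 ⇒ 0xab80 ⇒ big ab 80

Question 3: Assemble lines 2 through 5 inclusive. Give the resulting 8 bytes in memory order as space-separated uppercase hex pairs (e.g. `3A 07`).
2. li fields op=0x13:5|rd=3:2|imm=419:9 → word 9fa3h → 9f a3
3. bl fields op=0x14:5|imm=20:11 → word a014h → a0 14
4. cpi fields op=0x7:5|rd=2:2|imm=175:9 → word 3cafh → 3c af
5. decr fields op=0x9:5|rd=1:2|pad=0:9 → word 4a00h → 4a 00

9F A3 A0 14 3C AF 4A 00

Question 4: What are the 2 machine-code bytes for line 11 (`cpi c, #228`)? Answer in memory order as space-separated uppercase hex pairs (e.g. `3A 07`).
3C E4

11. cpi fields op=0x7:5|rd=2:2|imm=228:9 → word 3ce4h → 3c e4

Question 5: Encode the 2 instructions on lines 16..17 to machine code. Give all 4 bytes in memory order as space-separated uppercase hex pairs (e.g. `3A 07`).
DA 00 3E E0

line 16 (eor): pack op=0x1b:5|rd=1:2|rs=0:2|pad=0:7 = 0xda00; big→ da 00
line 17 (cpi): pack op=0x7:5|rd=3:2|imm=224:9 = 0x3ee0; big→ 3e e0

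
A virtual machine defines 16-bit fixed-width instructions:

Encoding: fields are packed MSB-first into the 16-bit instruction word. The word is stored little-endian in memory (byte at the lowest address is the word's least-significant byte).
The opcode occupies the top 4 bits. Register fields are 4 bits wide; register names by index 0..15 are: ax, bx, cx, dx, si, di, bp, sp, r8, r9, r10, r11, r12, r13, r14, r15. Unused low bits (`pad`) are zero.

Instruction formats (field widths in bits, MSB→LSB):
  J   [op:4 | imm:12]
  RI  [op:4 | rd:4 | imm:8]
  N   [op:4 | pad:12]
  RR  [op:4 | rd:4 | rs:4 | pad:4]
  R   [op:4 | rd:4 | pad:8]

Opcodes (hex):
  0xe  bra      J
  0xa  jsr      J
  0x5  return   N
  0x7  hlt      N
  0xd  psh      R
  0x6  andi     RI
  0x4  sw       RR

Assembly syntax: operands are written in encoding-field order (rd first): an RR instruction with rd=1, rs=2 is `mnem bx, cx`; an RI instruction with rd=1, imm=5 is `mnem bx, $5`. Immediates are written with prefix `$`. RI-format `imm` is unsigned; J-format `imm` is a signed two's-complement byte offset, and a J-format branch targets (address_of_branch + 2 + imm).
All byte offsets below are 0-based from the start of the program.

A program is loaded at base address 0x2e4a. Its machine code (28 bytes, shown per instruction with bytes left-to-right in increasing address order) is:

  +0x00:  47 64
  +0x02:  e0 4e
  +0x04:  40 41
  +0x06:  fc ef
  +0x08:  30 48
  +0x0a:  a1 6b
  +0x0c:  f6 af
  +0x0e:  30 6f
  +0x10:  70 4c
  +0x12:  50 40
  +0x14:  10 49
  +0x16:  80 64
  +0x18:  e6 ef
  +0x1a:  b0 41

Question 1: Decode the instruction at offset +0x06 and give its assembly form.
+0x06: fc ef ⇒ word 0xeffc (little)
  top 4b → 0xe → bra [J]
  imm@[11:0]=0xffc (s12→-4) ⇒ $-4

bra $-4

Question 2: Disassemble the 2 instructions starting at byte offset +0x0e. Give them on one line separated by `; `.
andi r15, $48; sw r12, sp

off 0x0e: read 30 6f as little → 0x6f30
  op=0x6f30>>12=0x6 ⇒ andi (RI)
  [11:8] rd=15 = r15
  [7:0] imm=48 = $48
off 0x10: read 70 4c as little → 0x4c70
  op=0x4c70>>12=0x4 ⇒ sw (RR)
  [11:8] rd=12 = r12
  [7:4] rs=7 = sp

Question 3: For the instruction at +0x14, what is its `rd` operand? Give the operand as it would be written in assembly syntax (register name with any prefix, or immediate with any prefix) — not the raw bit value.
r9

+0x14: 10 49 ⇒ word 0x4910 (little)
  top 4b → 0x4 → sw [RR]
  rd: (w>>8)&0xf=0x9 → r9
  rs: (w>>4)&0xf=0x1 → bx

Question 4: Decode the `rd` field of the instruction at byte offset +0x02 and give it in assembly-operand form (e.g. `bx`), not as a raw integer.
+0x02: e0 4e ⇒ word 0x4ee0 (little)
  opcode bits[15:12]=0x4: sw/RR
  [11:8] rd=14 = r14
  [7:4] rs=14 = r14

r14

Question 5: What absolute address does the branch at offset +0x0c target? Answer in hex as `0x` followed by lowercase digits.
+0x0c: f6 af ⇒ word 0xaff6 (little)
  opcode bits[15:12]=0xa: jsr/J
  imm: (w>>0)&0xfff=0xff6 (s12→-10) → $-10
  target = base 0x2e4a + off 0x0c + 2 + imm -10 = 0x2e4e

0x2e4e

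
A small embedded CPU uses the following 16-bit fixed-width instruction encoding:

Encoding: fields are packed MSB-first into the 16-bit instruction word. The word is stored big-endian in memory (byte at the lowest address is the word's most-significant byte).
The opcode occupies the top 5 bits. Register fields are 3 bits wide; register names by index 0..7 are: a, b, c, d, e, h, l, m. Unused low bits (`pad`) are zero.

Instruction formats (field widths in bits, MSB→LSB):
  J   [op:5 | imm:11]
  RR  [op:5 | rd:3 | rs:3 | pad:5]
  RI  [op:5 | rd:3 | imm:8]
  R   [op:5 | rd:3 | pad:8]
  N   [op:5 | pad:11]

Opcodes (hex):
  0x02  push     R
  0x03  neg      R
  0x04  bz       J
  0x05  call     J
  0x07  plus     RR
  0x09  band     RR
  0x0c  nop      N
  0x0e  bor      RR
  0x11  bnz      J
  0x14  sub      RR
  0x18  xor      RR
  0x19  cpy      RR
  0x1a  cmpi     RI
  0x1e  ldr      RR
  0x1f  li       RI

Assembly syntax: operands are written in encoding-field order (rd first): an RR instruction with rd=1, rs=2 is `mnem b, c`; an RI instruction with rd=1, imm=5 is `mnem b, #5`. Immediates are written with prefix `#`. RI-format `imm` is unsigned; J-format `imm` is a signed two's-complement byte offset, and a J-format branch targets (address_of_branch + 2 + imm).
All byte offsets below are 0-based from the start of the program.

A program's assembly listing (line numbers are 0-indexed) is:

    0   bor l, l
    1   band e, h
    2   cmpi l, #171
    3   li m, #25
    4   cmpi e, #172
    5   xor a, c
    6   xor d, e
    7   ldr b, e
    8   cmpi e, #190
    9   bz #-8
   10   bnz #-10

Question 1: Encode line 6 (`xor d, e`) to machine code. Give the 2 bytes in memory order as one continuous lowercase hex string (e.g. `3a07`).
L6: xor op=0x18:5|rd=3:3|rs=4:3|pad=0:5 ⇒ 0xc380 ⇒ big c3 80

c380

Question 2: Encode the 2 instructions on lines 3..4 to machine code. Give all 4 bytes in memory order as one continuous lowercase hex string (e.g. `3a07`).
3. li fields op=0x1f:5|rd=7:3|imm=25:8 → word ff19h → ff 19
4. cmpi fields op=0x1a:5|rd=4:3|imm=172:8 → word d4ach → d4 ac

ff19d4ac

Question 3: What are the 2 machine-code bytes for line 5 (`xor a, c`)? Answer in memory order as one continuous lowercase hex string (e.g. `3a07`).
5. xor fields op=0x18:5|rd=0:3|rs=2:3|pad=0:5 → word c040h → c0 40

c040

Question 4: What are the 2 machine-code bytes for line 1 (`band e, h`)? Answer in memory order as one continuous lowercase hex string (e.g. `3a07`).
L1: band op=0x9:5|rd=4:3|rs=5:3|pad=0:5 ⇒ 0x4ca0 ⇒ big 4c a0

4ca0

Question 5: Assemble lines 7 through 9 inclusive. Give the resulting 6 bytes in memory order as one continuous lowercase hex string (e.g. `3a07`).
7. ldr fields op=0x1e:5|rd=1:3|rs=4:3|pad=0:5 → word f180h → f1 80
8. cmpi fields op=0x1a:5|rd=4:3|imm=190:8 → word d4beh → d4 be
9. bz fields op=0x4:5|imm=-8:11 → word 27f8h → 27 f8

f180d4be27f8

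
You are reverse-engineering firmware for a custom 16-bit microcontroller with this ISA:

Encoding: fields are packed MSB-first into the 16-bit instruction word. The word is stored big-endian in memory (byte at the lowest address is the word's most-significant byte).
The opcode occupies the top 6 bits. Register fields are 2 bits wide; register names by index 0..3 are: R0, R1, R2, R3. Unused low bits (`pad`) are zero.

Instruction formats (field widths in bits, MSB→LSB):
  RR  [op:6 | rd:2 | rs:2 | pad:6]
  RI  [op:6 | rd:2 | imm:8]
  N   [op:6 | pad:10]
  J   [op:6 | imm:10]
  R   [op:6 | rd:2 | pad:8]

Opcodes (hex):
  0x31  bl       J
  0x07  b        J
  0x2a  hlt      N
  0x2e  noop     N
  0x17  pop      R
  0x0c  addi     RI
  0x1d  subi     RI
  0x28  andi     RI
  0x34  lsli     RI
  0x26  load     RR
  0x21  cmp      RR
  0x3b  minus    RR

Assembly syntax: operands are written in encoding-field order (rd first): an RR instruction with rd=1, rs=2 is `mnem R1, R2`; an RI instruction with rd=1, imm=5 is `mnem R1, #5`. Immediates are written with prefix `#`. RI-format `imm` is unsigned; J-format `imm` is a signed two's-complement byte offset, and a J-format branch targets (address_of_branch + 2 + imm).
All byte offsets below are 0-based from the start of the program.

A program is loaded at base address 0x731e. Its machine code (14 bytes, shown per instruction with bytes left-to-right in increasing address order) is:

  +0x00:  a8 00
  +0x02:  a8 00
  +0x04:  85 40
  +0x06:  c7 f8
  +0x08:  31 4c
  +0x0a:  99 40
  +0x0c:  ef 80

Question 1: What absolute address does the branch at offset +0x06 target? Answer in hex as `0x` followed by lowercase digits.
@+06  big-endian(c7 f8) = 0xc7f8
  top 6b → 0x31 → bl [J]
  [9:0] imm=1016 (s10→-8) = #-8
  target = base 0x731e + off 0x06 + 2 + imm -8 = 0x731e

0x731e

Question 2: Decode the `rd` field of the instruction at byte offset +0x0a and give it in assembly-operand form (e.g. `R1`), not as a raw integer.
off 0x0a: read 99 40 as big → 0x9940
  top 6b → 0x26 → load [RR]
  rd@[9:8]=0x1 ⇒ R1
  rs@[7:6]=0x1 ⇒ R1

R1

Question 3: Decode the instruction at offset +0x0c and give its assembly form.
minus R3, R2

@+0c  big-endian(ef 80) = 0xef80
  opcode bits[15:10]=0x3b: minus/RR
  [9:8] rd=3 = R3
  [7:6] rs=2 = R2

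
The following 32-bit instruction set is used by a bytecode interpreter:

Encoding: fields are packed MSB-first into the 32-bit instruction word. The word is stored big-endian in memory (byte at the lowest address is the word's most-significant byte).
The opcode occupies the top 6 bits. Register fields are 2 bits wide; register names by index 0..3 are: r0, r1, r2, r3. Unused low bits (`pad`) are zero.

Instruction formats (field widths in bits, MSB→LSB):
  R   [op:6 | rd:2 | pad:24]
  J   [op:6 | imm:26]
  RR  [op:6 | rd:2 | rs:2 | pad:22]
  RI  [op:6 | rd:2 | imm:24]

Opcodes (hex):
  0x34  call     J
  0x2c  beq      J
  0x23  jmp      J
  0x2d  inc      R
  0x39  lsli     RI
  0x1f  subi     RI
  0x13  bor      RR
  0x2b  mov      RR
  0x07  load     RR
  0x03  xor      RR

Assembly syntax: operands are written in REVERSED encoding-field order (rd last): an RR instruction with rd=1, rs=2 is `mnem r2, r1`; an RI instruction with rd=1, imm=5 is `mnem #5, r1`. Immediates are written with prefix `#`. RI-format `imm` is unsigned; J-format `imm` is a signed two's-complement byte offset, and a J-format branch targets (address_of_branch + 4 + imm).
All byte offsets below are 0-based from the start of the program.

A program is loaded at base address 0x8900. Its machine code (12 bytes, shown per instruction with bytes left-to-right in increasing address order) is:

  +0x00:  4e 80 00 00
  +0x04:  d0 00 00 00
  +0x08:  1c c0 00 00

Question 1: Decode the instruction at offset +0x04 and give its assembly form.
call #0

off 0x04: read d0 00 00 00 as big → 0xd0000000
  opcode bits[31:26]=0x34: call/J
  imm@[25:0]=0x0 ⇒ #0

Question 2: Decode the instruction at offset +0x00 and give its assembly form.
bor r2, r2

+0x00: 4e 80 00 00 ⇒ word 0x4e800000 (big)
  top 6b → 0x13 → bor [RR]
  [25:24] rd=2 = r2
  [23:22] rs=2 = r2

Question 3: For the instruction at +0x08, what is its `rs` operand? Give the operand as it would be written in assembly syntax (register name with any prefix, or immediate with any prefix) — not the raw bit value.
r3

[08] 1c c0 00 00 → 0x1cc00000
  top 6b → 0x7 → load [RR]
  rd@[25:24]=0x0 ⇒ r0
  rs@[23:22]=0x3 ⇒ r3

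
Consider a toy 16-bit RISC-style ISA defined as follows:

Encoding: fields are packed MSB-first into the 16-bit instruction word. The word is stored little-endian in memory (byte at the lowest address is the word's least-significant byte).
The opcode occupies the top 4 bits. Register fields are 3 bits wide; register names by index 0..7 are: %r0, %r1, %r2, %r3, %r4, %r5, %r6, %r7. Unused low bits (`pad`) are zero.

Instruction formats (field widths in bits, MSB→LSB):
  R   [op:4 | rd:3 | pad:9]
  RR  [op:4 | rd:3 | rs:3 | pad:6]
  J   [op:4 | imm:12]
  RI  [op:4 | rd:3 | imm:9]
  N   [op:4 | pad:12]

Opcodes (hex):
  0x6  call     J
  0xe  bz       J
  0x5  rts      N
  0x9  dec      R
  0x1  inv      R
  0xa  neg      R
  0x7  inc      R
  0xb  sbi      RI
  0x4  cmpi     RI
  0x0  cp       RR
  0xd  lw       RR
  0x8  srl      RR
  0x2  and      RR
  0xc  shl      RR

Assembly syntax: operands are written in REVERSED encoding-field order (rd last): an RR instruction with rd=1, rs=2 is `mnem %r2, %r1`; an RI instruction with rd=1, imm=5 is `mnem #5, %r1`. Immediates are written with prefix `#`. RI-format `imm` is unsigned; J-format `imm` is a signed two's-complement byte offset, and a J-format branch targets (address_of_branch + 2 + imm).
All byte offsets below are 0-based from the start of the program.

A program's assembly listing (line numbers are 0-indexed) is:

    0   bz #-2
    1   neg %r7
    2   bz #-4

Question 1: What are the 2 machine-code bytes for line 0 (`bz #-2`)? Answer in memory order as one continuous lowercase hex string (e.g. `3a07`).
feef

0. bz fields op=0xe:4|imm=-2:12 → word effeh → fe ef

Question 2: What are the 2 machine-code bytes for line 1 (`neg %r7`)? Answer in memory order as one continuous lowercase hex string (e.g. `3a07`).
1. neg fields op=0xa:4|rd=7:3|pad=0:9 → word ae00h → 00 ae

00ae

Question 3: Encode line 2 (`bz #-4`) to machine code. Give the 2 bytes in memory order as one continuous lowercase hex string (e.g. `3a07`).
line 2 (bz): pack op=0xe:4|imm=-4:12 = 0xeffc; little→ fc ef

fcef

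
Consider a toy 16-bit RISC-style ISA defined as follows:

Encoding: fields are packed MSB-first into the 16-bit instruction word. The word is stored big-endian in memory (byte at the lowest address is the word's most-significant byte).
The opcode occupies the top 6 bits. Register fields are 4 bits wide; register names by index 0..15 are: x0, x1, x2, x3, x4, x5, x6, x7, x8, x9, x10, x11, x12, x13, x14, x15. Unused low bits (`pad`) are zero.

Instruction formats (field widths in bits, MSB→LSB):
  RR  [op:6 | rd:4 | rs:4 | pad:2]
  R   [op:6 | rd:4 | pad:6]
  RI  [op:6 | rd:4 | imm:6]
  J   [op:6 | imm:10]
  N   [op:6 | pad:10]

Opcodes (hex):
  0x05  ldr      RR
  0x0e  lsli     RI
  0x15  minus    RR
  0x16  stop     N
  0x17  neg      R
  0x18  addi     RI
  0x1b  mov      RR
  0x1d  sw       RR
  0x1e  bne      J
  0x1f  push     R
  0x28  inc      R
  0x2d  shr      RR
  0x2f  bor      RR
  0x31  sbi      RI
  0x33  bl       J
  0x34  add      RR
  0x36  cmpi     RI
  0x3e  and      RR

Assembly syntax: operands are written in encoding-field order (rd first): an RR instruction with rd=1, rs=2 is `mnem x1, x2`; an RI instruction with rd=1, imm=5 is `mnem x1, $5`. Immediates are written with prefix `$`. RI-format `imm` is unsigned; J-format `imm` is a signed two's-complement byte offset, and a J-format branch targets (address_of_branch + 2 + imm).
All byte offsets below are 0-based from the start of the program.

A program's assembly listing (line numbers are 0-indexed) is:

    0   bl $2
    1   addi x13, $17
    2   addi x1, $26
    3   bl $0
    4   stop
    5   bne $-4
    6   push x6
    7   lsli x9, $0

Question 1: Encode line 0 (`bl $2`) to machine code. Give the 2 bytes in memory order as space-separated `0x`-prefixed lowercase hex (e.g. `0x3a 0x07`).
0xcc 0x02

L0: bl op=0x33:6|imm=2:10 ⇒ 0xcc02 ⇒ big cc 02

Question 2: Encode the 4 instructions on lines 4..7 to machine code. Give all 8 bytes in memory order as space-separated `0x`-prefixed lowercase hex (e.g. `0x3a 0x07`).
0x58 0x00 0x7b 0xfc 0x7d 0x80 0x3a 0x40

4. stop fields op=0x16:6|pad=0:10 → word 5800h → 58 00
5. bne fields op=0x1e:6|imm=-4:10 → word 7bfch → 7b fc
6. push fields op=0x1f:6|rd=6:4|pad=0:6 → word 7d80h → 7d 80
7. lsli fields op=0xe:6|rd=9:4|imm=0:6 → word 3a40h → 3a 40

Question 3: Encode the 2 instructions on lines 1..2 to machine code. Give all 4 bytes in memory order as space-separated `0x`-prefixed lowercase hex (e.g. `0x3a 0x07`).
0x63 0x51 0x60 0x5a

1. addi fields op=0x18:6|rd=13:4|imm=17:6 → word 6351h → 63 51
2. addi fields op=0x18:6|rd=1:4|imm=26:6 → word 605ah → 60 5a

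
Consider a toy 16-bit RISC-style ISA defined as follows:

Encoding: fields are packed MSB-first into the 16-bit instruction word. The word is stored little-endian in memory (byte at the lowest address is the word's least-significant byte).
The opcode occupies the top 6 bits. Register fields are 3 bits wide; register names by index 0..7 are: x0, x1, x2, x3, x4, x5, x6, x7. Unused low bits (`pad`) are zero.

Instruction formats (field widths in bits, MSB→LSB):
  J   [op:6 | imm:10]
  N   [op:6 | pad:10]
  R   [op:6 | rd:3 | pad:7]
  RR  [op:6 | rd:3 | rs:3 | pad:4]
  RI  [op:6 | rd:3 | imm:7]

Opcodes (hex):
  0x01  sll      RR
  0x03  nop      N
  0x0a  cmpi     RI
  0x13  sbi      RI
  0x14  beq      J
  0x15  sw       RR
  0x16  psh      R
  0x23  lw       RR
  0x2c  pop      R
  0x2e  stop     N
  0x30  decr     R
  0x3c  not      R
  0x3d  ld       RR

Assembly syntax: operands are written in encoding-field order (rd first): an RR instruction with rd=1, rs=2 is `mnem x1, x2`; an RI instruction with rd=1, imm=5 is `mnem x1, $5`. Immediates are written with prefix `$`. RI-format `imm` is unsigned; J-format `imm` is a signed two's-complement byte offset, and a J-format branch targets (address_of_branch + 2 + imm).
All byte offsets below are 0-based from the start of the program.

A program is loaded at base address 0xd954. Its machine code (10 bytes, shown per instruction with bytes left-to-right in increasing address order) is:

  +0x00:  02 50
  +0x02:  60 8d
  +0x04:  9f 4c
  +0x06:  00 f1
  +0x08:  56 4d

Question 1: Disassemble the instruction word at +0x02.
lw x2, x6

@+02  little-endian(60 8d) = 0x8d60
  top 6b → 0x23 → lw [RR]
  [9:7] rd=2 = x2
  [6:4] rs=6 = x6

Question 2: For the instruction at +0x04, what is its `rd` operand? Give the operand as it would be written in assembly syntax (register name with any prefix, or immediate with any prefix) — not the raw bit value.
+0x04: 9f 4c ⇒ word 0x4c9f (little)
  opcode bits[15:10]=0x13: sbi/RI
  [9:7] rd=1 = x1
  [6:0] imm=31 = $31

x1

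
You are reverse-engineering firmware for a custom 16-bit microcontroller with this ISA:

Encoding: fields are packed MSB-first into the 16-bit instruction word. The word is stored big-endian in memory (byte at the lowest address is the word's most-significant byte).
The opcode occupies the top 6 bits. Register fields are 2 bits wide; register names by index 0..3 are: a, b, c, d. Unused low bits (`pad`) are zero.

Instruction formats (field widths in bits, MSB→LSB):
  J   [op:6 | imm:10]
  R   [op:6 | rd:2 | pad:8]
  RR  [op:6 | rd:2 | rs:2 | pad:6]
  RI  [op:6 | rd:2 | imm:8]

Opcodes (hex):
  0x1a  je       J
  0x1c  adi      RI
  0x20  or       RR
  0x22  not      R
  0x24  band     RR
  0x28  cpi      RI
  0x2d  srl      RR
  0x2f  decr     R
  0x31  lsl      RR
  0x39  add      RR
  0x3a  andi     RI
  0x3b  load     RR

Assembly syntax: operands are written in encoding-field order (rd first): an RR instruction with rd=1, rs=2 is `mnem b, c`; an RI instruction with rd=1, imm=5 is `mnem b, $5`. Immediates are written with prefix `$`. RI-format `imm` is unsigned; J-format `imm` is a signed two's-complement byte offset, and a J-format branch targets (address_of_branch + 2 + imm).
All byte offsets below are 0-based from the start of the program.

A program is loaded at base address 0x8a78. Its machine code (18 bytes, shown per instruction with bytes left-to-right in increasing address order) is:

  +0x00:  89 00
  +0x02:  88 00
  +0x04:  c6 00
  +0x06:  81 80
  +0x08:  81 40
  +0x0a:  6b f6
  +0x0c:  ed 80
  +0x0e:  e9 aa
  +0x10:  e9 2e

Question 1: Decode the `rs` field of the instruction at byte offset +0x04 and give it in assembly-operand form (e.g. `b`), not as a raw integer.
@+04  big-endian(c6 00) = 0xc600
  top 6b → 0x31 → lsl [RR]
  rd: (w>>8)&0x3=0x2 → c
  rs: (w>>6)&0x3=0x0 → a

a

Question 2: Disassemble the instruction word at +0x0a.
je $-10

off 0x0a: read 6b f6 as big → 0x6bf6
  opcode bits[15:10]=0x1a: je/J
  [9:0] imm=1014 (s10→-10) = $-10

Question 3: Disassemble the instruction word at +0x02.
+0x02: 88 00 ⇒ word 0x8800 (big)
  top 6b → 0x22 → not [R]
  [9:8] rd=0 = a

not a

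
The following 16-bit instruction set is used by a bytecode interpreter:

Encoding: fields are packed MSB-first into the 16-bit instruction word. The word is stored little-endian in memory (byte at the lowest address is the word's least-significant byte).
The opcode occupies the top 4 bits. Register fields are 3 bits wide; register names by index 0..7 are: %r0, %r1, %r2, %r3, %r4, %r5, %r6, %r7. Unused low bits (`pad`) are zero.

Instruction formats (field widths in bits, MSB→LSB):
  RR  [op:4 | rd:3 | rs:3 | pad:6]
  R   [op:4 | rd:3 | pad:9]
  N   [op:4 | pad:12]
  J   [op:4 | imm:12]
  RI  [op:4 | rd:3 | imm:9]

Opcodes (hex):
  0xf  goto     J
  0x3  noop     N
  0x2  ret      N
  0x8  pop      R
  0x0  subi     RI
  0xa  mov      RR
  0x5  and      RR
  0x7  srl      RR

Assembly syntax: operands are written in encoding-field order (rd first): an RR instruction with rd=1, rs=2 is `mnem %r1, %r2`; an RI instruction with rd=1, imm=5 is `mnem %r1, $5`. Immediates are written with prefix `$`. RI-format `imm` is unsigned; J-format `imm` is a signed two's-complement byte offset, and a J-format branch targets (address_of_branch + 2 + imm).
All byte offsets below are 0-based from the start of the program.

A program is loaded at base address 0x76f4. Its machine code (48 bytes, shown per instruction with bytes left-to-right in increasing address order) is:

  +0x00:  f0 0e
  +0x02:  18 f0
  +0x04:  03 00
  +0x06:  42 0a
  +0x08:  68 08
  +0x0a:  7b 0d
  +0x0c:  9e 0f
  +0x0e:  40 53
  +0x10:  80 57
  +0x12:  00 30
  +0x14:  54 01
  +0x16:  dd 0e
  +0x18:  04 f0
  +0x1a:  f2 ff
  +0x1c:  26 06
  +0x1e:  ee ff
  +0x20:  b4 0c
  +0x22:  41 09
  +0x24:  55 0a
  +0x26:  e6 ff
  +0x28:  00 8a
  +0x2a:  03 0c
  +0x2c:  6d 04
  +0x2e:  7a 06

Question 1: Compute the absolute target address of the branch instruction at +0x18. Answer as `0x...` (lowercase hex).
0x7712

@+18  little-endian(04 f0) = 0xf004
  top 4b → 0xf → goto [J]
  imm: (w>>0)&0xfff=0x4 → $4
  target = base 0x76f4 + off 0x18 + 2 + imm 4 = 0x7712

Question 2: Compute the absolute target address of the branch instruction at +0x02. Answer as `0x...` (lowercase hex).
+0x02: 18 f0 ⇒ word 0xf018 (little)
  op=0xf018>>12=0xf ⇒ goto (J)
  imm@[11:0]=0x18 ⇒ $24
  target = base 0x76f4 + off 0x02 + 2 + imm 24 = 0x7710

0x7710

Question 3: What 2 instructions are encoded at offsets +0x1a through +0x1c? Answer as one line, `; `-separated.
+0x1a: f2 ff ⇒ word 0xfff2 (little)
  top 4b → 0xf → goto [J]
  imm: (w>>0)&0xfff=0xff2 (s12→-14) → $-14
+0x1c: 26 06 ⇒ word 0x0626 (little)
  top 4b → 0x0 → subi [RI]
  rd: (w>>9)&0x7=0x3 → %r3
  imm: (w>>0)&0x1ff=0x26 → $38

goto $-14; subi %r3, $38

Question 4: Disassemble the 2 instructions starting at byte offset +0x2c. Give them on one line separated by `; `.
subi %r2, $109; subi %r3, $122

off 0x2c: read 6d 04 as little → 0x046d
  top 4b → 0x0 → subi [RI]
  rd: (w>>9)&0x7=0x2 → %r2
  imm: (w>>0)&0x1ff=0x6d → $109
off 0x2e: read 7a 06 as little → 0x067a
  top 4b → 0x0 → subi [RI]
  rd: (w>>9)&0x7=0x3 → %r3
  imm: (w>>0)&0x1ff=0x7a → $122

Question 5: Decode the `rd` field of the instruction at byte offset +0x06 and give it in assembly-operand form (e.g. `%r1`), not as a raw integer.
[06] 42 0a → 0x0a42
  op=0x0a42>>12=0x0 ⇒ subi (RI)
  rd@[11:9]=0x5 ⇒ %r5
  imm@[8:0]=0x42 ⇒ $66

%r5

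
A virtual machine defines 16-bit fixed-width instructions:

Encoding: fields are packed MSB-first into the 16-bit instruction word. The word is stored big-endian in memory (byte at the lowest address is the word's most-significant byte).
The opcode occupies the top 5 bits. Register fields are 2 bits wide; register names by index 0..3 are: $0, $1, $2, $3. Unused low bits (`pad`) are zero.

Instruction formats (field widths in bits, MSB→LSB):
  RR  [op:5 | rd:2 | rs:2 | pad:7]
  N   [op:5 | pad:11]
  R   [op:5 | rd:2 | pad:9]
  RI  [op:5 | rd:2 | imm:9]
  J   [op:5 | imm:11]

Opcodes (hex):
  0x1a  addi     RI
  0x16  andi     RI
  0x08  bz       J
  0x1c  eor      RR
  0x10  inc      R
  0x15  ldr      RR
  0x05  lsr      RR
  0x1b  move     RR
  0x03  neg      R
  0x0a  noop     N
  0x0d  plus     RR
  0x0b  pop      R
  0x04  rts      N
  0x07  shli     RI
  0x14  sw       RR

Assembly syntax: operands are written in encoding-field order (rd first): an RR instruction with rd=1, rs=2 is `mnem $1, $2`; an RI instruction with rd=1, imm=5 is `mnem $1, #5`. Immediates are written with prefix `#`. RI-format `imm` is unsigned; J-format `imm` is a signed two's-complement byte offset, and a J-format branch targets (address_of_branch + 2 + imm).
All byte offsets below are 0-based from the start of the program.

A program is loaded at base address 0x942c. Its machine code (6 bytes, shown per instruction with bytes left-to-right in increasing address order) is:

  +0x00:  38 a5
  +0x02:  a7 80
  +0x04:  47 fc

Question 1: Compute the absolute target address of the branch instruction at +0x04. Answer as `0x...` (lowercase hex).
0x942e

off 0x04: read 47 fc as big → 0x47fc
  opcode bits[15:11]=0x8: bz/J
  imm: (w>>0)&0x7ff=0x7fc (s11→-4) → #-4
  target = base 0x942c + off 0x04 + 2 + imm -4 = 0x942e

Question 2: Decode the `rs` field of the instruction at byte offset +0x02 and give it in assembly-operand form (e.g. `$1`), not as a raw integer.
$3

off 0x02: read a7 80 as big → 0xa780
  op=0xa780>>11=0x14 ⇒ sw (RR)
  [10:9] rd=3 = $3
  [8:7] rs=3 = $3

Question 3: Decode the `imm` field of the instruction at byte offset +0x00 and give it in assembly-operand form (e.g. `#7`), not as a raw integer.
off 0x00: read 38 a5 as big → 0x38a5
  op=0x38a5>>11=0x7 ⇒ shli (RI)
  [10:9] rd=0 = $0
  [8:0] imm=165 = #165

#165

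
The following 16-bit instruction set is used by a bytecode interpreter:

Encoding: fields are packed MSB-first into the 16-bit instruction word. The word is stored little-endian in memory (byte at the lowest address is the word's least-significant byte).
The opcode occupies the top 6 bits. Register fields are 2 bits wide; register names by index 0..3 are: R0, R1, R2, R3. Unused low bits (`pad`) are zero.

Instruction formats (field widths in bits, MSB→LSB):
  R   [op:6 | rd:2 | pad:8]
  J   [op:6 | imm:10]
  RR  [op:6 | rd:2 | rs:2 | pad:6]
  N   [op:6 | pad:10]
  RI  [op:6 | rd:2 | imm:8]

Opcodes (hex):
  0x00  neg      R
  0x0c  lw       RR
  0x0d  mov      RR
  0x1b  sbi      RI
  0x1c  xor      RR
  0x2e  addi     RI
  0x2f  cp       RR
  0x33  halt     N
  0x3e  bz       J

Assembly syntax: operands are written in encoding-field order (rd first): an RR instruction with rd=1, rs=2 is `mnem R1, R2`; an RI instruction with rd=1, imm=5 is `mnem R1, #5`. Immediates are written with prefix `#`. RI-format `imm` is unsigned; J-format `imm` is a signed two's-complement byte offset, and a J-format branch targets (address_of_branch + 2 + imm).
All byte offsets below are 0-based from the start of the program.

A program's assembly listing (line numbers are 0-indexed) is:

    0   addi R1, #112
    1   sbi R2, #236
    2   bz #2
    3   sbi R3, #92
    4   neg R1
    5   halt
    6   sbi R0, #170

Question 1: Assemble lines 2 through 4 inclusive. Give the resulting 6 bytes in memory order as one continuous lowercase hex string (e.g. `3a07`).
2. bz fields op=0x3e:6|imm=2:10 → word f802h → 02 f8
3. sbi fields op=0x1b:6|rd=3:2|imm=92:8 → word 6f5ch → 5c 6f
4. neg fields op=0x0:6|rd=1:2|pad=0:8 → word 0100h → 00 01

02f85c6f0001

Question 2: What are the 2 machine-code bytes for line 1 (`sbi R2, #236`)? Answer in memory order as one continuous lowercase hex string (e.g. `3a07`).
ec6e

1. sbi fields op=0x1b:6|rd=2:2|imm=236:8 → word 6eech → ec 6e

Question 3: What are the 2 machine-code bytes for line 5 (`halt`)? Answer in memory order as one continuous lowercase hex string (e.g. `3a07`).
00cc

5. halt fields op=0x33:6|pad=0:10 → word cc00h → 00 cc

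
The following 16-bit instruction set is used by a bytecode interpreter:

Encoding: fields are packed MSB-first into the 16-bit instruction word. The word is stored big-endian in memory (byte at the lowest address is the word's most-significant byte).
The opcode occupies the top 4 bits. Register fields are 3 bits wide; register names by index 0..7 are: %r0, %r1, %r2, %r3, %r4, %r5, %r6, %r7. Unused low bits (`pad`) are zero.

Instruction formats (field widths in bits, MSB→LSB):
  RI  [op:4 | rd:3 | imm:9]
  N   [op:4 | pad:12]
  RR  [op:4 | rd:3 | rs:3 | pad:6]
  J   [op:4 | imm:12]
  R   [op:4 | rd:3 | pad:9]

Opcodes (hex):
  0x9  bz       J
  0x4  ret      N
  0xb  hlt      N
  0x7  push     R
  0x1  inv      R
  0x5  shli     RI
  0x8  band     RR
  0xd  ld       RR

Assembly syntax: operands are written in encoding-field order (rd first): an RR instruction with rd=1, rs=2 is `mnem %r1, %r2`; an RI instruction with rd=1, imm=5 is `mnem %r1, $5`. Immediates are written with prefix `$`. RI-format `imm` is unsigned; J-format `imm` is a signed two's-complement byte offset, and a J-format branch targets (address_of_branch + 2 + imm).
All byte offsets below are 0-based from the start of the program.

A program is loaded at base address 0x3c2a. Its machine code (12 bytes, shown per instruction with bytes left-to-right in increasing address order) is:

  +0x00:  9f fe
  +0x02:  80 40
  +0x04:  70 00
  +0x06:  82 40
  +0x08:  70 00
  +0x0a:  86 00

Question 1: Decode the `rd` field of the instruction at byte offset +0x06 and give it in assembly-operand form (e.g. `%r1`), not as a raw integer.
%r1

[06] 82 40 → 0x8240
  opcode bits[15:12]=0x8: band/RR
  rd@[11:9]=0x1 ⇒ %r1
  rs@[8:6]=0x1 ⇒ %r1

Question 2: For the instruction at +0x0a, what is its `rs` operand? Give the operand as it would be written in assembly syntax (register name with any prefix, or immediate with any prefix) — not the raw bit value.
[0a] 86 00 → 0x8600
  top 4b → 0x8 → band [RR]
  [11:9] rd=3 = %r3
  [8:6] rs=0 = %r0

%r0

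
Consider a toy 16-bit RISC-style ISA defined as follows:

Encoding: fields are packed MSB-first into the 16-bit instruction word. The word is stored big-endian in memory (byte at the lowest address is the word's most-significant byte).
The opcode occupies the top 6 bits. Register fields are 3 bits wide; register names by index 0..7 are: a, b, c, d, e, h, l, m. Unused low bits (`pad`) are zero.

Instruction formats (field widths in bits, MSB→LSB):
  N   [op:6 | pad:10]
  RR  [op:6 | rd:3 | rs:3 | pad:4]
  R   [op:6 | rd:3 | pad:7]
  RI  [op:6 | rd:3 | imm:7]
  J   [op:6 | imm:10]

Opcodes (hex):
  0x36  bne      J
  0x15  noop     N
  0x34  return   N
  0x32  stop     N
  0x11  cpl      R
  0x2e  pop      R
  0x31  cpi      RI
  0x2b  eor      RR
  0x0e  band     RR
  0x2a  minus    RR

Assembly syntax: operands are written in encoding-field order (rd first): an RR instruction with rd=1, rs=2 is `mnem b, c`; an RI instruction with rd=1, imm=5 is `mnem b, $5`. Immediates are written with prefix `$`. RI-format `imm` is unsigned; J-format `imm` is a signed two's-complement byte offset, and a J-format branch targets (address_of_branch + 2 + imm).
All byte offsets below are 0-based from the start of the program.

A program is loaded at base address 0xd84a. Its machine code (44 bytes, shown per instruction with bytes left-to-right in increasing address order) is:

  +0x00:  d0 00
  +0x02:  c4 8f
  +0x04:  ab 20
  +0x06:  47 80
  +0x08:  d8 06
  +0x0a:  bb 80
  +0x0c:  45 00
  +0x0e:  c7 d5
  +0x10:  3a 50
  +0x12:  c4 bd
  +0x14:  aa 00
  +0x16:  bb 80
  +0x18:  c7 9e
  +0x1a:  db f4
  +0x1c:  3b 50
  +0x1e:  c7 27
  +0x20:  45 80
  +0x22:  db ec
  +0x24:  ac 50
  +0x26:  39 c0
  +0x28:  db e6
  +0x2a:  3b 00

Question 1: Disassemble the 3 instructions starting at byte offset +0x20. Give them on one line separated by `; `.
off 0x20: read 45 80 as big → 0x4580
  op=0x4580>>10=0x11 ⇒ cpl (R)
  [9:7] rd=3 = d
off 0x22: read db ec as big → 0xdbec
  op=0xdbec>>10=0x36 ⇒ bne (J)
  [9:0] imm=1004 (s10→-20) = $-20
off 0x24: read ac 50 as big → 0xac50
  op=0xac50>>10=0x2b ⇒ eor (RR)
  [9:7] rd=0 = a
  [6:4] rs=5 = h

cpl d; bne $-20; eor a, h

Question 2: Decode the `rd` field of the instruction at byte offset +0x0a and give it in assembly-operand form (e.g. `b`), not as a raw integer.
m

+0x0a: bb 80 ⇒ word 0xbb80 (big)
  top 6b → 0x2e → pop [R]
  [9:7] rd=7 = m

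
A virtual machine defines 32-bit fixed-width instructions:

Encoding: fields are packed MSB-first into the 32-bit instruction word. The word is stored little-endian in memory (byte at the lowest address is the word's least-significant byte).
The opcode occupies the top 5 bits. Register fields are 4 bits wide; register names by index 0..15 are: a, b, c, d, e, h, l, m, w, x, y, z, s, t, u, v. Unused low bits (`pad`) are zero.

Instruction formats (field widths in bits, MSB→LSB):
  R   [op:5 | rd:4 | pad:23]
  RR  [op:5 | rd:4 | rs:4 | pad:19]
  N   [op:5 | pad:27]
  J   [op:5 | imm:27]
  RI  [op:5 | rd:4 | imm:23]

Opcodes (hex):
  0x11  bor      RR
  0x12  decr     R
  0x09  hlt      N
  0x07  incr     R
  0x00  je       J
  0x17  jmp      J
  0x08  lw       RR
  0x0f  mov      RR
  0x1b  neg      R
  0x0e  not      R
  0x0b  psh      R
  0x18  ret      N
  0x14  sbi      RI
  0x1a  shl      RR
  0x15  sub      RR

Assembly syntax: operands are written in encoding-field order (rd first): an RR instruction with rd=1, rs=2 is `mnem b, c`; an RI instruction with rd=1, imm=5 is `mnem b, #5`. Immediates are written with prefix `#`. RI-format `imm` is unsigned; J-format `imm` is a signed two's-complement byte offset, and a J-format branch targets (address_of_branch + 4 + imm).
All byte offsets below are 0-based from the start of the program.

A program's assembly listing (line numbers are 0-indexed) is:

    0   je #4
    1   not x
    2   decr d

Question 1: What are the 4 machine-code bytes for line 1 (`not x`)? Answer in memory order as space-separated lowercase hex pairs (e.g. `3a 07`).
00 00 80 74

1. not fields op=0xe:5|rd=9:4|pad=0:23 → word 74800000h → 00 00 80 74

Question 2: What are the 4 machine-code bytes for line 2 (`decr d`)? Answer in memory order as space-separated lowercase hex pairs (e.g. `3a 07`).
L2: decr op=0x12:5|rd=3:4|pad=0:23 ⇒ 0x91800000 ⇒ little 00 00 80 91

00 00 80 91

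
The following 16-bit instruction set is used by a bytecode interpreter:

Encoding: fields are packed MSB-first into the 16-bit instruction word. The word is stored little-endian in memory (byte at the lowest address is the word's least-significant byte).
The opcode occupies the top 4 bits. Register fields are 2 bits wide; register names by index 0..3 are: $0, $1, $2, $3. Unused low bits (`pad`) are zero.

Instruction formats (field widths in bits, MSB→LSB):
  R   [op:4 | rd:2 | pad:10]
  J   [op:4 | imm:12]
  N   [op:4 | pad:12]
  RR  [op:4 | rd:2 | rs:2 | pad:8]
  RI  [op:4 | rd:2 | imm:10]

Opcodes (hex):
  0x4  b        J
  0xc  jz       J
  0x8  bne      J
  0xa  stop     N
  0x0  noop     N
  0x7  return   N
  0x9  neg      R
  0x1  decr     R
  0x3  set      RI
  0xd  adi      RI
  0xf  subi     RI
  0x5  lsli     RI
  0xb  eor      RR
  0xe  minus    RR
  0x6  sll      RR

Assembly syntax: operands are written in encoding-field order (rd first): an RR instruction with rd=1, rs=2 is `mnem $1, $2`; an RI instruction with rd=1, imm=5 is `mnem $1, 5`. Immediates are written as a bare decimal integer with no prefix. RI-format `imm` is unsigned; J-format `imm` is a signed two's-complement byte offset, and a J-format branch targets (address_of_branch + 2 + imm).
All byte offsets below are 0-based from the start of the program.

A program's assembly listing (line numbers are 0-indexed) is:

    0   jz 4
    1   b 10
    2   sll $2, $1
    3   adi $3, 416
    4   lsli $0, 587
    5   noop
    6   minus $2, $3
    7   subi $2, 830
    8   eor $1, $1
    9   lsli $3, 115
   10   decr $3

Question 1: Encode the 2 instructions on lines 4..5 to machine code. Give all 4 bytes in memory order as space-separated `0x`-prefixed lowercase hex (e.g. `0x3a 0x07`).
L4: lsli op=0x5:4|rd=0:2|imm=587:10 ⇒ 0x524b ⇒ little 4b 52
L5: noop op=0x0:4|pad=0:12 ⇒ 0x0000 ⇒ little 00 00

0x4b 0x52 0x00 0x00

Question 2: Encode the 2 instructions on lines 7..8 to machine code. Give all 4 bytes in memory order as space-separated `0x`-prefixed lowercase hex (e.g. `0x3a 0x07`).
0x3e 0xfb 0x00 0xb5

L7: subi op=0xf:4|rd=2:2|imm=830:10 ⇒ 0xfb3e ⇒ little 3e fb
L8: eor op=0xb:4|rd=1:2|rs=1:2|pad=0:8 ⇒ 0xb500 ⇒ little 00 b5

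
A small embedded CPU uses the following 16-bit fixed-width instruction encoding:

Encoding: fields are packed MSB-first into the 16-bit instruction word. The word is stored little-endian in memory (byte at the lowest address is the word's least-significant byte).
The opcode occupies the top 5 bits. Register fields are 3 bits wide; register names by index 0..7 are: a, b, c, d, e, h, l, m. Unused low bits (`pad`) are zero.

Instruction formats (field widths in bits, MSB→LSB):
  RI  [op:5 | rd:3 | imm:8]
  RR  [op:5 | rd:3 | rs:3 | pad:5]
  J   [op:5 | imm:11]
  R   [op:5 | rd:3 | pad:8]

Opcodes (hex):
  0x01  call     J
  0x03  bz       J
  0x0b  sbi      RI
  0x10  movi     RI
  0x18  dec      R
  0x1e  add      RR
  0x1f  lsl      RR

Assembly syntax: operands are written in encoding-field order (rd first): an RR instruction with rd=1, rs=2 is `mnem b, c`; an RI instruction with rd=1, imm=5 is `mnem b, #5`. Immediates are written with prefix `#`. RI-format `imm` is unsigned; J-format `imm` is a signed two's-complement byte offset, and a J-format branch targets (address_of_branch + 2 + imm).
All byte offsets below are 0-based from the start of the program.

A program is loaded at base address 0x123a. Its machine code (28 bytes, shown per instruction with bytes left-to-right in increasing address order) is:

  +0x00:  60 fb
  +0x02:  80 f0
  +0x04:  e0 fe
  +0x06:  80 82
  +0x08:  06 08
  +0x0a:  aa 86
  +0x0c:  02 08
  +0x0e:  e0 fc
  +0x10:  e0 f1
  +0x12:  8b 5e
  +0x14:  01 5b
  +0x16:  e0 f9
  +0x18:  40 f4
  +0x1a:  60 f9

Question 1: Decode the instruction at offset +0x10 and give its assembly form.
add b, m

off 0x10: read e0 f1 as little → 0xf1e0
  op=0xf1e0>>11=0x1e ⇒ add (RR)
  rd@[10:8]=0x1 ⇒ b
  rs@[7:5]=0x7 ⇒ m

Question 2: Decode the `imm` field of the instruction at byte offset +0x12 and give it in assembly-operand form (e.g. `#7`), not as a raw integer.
#139

off 0x12: read 8b 5e as little → 0x5e8b
  opcode bits[15:11]=0xb: sbi/RI
  rd@[10:8]=0x6 ⇒ l
  imm@[7:0]=0x8b ⇒ #139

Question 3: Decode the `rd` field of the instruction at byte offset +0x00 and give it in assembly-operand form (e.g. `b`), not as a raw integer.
[00] 60 fb → 0xfb60
  top 5b → 0x1f → lsl [RR]
  rd: (w>>8)&0x7=0x3 → d
  rs: (w>>5)&0x7=0x3 → d

d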